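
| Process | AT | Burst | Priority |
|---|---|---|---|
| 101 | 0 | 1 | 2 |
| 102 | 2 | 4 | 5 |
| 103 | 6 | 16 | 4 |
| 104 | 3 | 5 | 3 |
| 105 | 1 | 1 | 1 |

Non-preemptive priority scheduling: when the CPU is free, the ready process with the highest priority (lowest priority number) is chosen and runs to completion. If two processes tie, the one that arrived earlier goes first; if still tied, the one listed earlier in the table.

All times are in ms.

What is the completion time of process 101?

Schedule: | 101 0-1 | 105 1-2 | 102 2-6 | 104 6-11 | 103 11-27 |
Completion: 101=1  102=6  103=27  104=11  105=2
Turnaround (C−A): 101=1  102=4  103=21  104=8  105=1

1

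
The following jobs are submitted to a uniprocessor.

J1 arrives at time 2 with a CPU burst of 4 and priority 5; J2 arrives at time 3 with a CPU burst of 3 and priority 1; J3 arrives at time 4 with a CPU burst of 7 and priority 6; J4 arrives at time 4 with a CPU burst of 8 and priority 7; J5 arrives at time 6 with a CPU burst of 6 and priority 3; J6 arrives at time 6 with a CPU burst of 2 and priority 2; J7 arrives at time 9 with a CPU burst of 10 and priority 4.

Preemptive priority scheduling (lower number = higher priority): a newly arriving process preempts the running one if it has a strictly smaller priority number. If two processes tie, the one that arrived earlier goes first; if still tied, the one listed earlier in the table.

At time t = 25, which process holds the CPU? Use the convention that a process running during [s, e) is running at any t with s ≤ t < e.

J1

Schedule: | idle 0-2 | J1 2-3 | J2 3-6 | J6 6-8 | J5 8-14 | J7 14-24 | J1 24-27 | J3 27-34 | J4 34-42 |
Completion: J1=27  J2=6  J3=34  J4=42  J5=14  J6=8  J7=24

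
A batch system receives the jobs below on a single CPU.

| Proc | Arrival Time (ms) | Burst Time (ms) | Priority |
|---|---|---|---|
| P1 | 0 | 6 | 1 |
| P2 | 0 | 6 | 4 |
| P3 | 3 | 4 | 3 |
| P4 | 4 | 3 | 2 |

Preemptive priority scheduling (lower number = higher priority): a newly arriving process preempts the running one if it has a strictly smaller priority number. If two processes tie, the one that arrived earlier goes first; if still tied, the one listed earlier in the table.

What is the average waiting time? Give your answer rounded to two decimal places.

Schedule: | P1 0-6 | P4 6-9 | P3 9-13 | P2 13-19 |
Completion: P1=6  P2=19  P3=13  P4=9
Turnaround (C−A): P1=6  P2=19  P3=10  P4=5
Waiting times: P1=0, P2=13, P3=6, P4=2
Average waiting = (0+13+6+2) / 4 = 21/4 = 5.25

5.25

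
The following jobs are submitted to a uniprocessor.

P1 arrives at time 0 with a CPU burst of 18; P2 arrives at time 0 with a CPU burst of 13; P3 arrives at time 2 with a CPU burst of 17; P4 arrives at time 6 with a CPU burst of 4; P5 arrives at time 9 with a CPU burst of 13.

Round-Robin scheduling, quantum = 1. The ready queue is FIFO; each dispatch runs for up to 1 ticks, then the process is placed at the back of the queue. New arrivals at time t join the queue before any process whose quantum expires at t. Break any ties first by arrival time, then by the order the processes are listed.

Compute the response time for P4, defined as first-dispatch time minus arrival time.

2

Gantt: | P1 0-1 | P2 1-2 | P1 2-3 | P3 3-4 | P2 4-5 | P1 5-6 | P3 6-7 | P2 7-8 | P4 8-9 | P1 9-10 | P3 10-11 | P2 11-12 | P5 12-13 | P4 13-14 | P1 14-15 | P3 15-16 | P2 16-17 | P5 17-18 | P4 18-19 | P1 19-20 | P3 20-21 | P2 21-22 | P5 22-23 | P4 23-24 | P1 24-25 | P3 25-26 | P2 26-27 | P5 27-28 | P1 28-29 | P3 29-30 | P2 30-31 | P5 31-32 | P1 32-33 | P3 33-34 | P2 34-35 | P5 35-36 | P1 36-37 | P3 37-38 | P2 38-39 | P5 39-40 | P1 40-41 | P3 41-42 | P2 42-43 | P5 43-44 | P1 44-45 | P3 45-46 | P2 46-47 | P5 47-48 | P1 48-49 | P3 49-50 | P2 50-51 | P5 51-52 | P1 52-53 | P3 53-54 | P5 54-55 | P1 55-56 | P3 56-57 | P5 57-58 | P1 58-59 | P3 59-60 | P5 60-61 | P1 61-62 | P3 62-63 | P1 63-64 | P3 64-65 |
Completion: P1=64  P2=51  P3=65  P4=24  P5=61
Turnaround (C−A): P1=64  P2=51  P3=63  P4=18  P5=52
Response(P4) = first start − arrival = 8 − 6 = 2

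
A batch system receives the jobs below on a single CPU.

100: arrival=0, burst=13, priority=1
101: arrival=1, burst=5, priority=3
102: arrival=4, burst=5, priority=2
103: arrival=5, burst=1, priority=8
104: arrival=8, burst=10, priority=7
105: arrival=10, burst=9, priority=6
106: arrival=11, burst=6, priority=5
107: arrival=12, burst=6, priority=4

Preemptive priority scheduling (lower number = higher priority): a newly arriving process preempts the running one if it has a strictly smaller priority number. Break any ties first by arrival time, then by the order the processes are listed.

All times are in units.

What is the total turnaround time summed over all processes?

220

Gantt: | 100 0-13 | 102 13-18 | 101 18-23 | 107 23-29 | 106 29-35 | 105 35-44 | 104 44-54 | 103 54-55 |
Completion: 100=13  101=23  102=18  103=55  104=54  105=44  106=35  107=29
Turnaround (C−A): 100=13  101=22  102=14  103=50  104=46  105=34  106=24  107=17
Turnaround = completion − arrival: 100=13, 101=22, 102=14, 103=50, 104=46, 105=34, 106=24, 107=17
Total turnaround = 13 + 22 + 14 + 50 + 46 + 34 + 24 + 17 = 220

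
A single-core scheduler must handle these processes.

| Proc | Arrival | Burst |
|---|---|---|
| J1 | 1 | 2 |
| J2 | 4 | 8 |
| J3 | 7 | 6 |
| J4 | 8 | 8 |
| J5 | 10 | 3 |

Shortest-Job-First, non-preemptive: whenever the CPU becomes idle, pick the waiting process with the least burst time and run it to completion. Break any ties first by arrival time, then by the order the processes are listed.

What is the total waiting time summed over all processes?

23

Gantt: | idle 0-1 | J1 1-3 | idle 3-4 | J2 4-12 | J5 12-15 | J3 15-21 | J4 21-29 |
Completion: J1=3  J2=12  J3=21  J4=29  J5=15
Turnaround (C−A): J1=2  J2=8  J3=14  J4=21  J5=5
Waiting = turnaround − burst: J1=0, J2=0, J3=8, J4=13, J5=2
Total waiting = 0 + 0 + 8 + 13 + 2 = 23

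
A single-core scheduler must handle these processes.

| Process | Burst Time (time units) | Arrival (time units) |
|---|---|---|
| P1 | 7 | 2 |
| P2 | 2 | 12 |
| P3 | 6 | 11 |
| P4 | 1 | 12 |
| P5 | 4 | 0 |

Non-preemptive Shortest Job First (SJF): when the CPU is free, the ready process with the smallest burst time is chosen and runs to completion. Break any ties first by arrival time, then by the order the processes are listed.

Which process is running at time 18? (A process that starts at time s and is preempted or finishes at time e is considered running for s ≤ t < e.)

P2

Gantt: | P5 0-4 | P1 4-11 | P3 11-17 | P4 17-18 | P2 18-20 |
Completion: P1=11  P2=20  P3=17  P4=18  P5=4
Turnaround (C−A): P1=9  P2=8  P3=6  P4=6  P5=4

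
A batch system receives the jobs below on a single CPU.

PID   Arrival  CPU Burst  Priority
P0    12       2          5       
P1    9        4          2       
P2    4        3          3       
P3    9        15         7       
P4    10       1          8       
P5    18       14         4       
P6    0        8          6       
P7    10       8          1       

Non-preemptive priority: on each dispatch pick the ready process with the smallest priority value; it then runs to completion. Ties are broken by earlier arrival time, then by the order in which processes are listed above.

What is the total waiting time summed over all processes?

119

Schedule: | P6 0-8 | P2 8-11 | P7 11-19 | P1 19-23 | P5 23-37 | P0 37-39 | P3 39-54 | P4 54-55 |
Completion: P0=39  P1=23  P2=11  P3=54  P4=55  P5=37  P6=8  P7=19
Turnaround (C−A): P0=27  P1=14  P2=7  P3=45  P4=45  P5=19  P6=8  P7=9
Waiting = turnaround − burst: P0=25, P1=10, P2=4, P3=30, P4=44, P5=5, P6=0, P7=1
Total waiting = 25 + 10 + 4 + 30 + 44 + 5 + 0 + 1 = 119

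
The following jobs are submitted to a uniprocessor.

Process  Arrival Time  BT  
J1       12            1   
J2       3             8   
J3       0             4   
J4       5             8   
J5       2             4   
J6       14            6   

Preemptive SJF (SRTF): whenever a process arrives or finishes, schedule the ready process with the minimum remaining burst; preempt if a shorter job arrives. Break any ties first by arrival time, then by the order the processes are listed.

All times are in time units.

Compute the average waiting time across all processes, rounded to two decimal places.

4.83

Gantt: | J3 0-4 | J5 4-8 | J2 8-12 | J1 12-13 | J2 13-17 | J6 17-23 | J4 23-31 |
Completion: J1=13  J2=17  J3=4  J4=31  J5=8  J6=23
Waiting times: J1=0, J2=6, J3=0, J4=18, J5=2, J6=3
Average waiting = (0+6+0+18+2+3) / 6 = 29/6 = 4.83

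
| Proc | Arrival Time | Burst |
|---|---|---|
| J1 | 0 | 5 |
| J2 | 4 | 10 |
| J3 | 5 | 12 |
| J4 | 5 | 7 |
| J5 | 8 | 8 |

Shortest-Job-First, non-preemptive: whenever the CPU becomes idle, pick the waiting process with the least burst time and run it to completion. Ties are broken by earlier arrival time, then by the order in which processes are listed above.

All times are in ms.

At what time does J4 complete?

Gantt: | J1 0-5 | J4 5-12 | J5 12-20 | J2 20-30 | J3 30-42 |
Completion: J1=5  J2=30  J3=42  J4=12  J5=20

12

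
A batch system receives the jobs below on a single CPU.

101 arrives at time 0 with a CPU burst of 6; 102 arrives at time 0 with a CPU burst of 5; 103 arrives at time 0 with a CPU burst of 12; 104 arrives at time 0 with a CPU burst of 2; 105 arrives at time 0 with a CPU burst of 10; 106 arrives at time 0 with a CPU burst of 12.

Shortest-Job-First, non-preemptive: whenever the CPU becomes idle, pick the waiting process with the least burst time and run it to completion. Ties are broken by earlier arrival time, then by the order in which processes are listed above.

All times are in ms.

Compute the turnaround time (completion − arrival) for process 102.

Timeline: | 104 0-2 | 102 2-7 | 101 7-13 | 105 13-23 | 103 23-35 | 106 35-47 |
Completion: 101=13  102=7  103=35  104=2  105=23  106=47
Turnaround (C−A): 101=13  102=7  103=35  104=2  105=23  106=47
Turnaround(102) = completion − arrival = 7 − 0 = 7

7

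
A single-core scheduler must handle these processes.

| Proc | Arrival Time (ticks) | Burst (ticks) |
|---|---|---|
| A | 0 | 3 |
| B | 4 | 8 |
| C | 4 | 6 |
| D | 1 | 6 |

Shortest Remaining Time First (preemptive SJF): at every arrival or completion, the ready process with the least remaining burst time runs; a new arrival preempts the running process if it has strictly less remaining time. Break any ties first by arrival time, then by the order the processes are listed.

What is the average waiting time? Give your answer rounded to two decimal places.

Gantt: | A 0-3 | D 3-9 | C 9-15 | B 15-23 |
Completion: A=3  B=23  C=15  D=9
Waiting times: A=0, B=11, C=5, D=2
Average waiting = (0+11+5+2) / 4 = 18/4 = 4.50

4.50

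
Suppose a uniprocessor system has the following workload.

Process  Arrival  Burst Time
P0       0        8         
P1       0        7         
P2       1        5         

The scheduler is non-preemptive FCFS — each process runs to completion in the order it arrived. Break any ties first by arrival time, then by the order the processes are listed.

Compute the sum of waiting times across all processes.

22

Schedule: | P0 0-8 | P1 8-15 | P2 15-20 |
Completion: P0=8  P1=15  P2=20
Waiting = turnaround − burst: P0=0, P1=8, P2=14
Total waiting = 0 + 8 + 14 = 22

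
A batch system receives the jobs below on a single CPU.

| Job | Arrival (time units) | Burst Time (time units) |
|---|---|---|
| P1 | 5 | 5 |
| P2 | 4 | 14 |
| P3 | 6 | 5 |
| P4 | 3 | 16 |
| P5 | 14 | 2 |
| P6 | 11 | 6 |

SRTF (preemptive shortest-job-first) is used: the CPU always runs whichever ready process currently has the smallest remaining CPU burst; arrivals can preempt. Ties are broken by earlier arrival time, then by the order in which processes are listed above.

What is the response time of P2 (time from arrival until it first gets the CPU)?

0

Gantt: | idle 0-3 | P4 3-4 | P2 4-5 | P1 5-10 | P3 10-15 | P5 15-17 | P6 17-23 | P2 23-36 | P4 36-51 |
Completion: P1=10  P2=36  P3=15  P4=51  P5=17  P6=23
Turnaround (C−A): P1=5  P2=32  P3=9  P4=48  P5=3  P6=12
Response(P2) = first start − arrival = 4 − 4 = 0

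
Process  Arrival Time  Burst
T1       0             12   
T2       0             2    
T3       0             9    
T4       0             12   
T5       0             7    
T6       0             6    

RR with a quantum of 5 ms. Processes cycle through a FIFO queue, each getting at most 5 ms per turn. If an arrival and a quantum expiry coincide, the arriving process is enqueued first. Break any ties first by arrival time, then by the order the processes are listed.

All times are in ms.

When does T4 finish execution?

Timeline: | T1 0-5 | T2 5-7 | T3 7-12 | T4 12-17 | T5 17-22 | T6 22-27 | T1 27-32 | T3 32-36 | T4 36-41 | T5 41-43 | T6 43-44 | T1 44-46 | T4 46-48 |
Completion: T1=46  T2=7  T3=36  T4=48  T5=43  T6=44

48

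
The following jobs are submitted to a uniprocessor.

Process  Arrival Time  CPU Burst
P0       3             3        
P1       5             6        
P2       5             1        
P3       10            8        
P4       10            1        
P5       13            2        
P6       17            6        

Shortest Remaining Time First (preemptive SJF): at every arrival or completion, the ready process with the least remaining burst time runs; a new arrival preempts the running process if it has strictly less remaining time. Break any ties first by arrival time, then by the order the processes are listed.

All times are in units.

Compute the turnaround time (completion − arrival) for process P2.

Timeline: | idle 0-3 | P0 3-6 | P2 6-7 | P1 7-10 | P4 10-11 | P1 11-14 | P5 14-16 | P3 16-17 | P6 17-23 | P3 23-30 |
Completion: P0=6  P1=14  P2=7  P3=30  P4=11  P5=16  P6=23
Turnaround(P2) = completion − arrival = 7 − 5 = 2

2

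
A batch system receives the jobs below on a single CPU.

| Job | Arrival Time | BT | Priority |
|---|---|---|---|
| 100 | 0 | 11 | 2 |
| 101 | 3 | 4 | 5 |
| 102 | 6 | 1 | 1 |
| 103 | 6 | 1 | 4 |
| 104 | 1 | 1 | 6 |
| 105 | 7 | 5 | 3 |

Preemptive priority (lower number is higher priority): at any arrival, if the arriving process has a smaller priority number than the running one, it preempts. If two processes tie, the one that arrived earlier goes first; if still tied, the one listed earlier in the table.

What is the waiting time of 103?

Schedule: | 100 0-6 | 102 6-7 | 100 7-12 | 105 12-17 | 103 17-18 | 101 18-22 | 104 22-23 |
Completion: 100=12  101=22  102=7  103=18  104=23  105=17
Waiting(103) = turnaround − burst = 12 − 1 = 11

11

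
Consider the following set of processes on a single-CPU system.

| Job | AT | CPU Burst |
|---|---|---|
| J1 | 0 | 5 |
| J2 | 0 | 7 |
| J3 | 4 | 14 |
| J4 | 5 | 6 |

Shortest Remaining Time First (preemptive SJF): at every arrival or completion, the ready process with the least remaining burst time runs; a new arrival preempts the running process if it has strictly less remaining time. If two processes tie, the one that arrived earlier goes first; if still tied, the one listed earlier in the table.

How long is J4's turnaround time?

Gantt: | J1 0-5 | J4 5-11 | J2 11-18 | J3 18-32 |
Completion: J1=5  J2=18  J3=32  J4=11
Turnaround (C−A): J1=5  J2=18  J3=28  J4=6
Turnaround(J4) = completion − arrival = 11 − 5 = 6

6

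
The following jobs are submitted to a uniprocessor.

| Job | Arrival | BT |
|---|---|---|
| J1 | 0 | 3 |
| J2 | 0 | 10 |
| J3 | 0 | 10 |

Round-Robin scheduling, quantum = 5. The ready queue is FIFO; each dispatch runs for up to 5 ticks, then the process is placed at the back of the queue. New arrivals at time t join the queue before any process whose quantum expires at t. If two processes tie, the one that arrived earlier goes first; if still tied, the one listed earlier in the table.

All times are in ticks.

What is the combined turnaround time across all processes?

44

Gantt: | J1 0-3 | J2 3-8 | J3 8-13 | J2 13-18 | J3 18-23 |
Completion: J1=3  J2=18  J3=23
Turnaround = completion − arrival: J1=3, J2=18, J3=23
Total turnaround = 3 + 18 + 23 = 44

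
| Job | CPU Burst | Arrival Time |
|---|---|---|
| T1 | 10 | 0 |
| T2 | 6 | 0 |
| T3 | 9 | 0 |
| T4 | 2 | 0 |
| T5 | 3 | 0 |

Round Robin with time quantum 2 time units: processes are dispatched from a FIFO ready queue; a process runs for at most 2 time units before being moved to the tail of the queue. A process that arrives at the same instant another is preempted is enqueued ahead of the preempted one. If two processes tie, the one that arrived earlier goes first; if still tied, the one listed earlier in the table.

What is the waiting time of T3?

21

Schedule: | T1 0-2 | T2 2-4 | T3 4-6 | T4 6-8 | T5 8-10 | T1 10-12 | T2 12-14 | T3 14-16 | T5 16-17 | T1 17-19 | T2 19-21 | T3 21-23 | T1 23-25 | T3 25-27 | T1 27-29 | T3 29-30 |
Completion: T1=29  T2=21  T3=30  T4=8  T5=17
Turnaround (C−A): T1=29  T2=21  T3=30  T4=8  T5=17
Waiting(T3) = turnaround − burst = 30 − 9 = 21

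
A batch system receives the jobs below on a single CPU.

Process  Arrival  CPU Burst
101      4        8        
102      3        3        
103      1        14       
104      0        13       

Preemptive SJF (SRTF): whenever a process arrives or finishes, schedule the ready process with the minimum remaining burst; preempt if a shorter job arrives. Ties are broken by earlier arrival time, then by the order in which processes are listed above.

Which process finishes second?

101

Gantt: | 104 0-3 | 102 3-6 | 101 6-14 | 104 14-24 | 103 24-38 |
Completion: 101=14  102=6  103=38  104=24
Turnaround (C−A): 101=10  102=3  103=37  104=24
Finish order: 102 → 101 → 104 → 103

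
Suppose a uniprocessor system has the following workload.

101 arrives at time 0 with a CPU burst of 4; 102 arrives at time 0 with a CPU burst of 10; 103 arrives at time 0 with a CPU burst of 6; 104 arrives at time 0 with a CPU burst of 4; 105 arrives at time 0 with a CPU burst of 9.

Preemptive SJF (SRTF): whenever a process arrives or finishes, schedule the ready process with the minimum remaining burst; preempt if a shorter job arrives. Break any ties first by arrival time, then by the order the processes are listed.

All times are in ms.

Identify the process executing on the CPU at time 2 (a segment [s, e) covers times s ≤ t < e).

Timeline: | 101 0-4 | 104 4-8 | 103 8-14 | 105 14-23 | 102 23-33 |
Completion: 101=4  102=33  103=14  104=8  105=23
Turnaround (C−A): 101=4  102=33  103=14  104=8  105=23

101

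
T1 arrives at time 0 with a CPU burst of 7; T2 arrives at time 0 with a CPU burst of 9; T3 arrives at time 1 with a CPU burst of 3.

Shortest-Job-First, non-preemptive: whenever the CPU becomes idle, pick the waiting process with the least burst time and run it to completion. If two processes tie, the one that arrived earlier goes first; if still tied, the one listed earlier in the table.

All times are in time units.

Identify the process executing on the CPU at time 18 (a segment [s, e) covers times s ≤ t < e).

T2

Schedule: | T1 0-7 | T3 7-10 | T2 10-19 |
Completion: T1=7  T2=19  T3=10
Turnaround (C−A): T1=7  T2=19  T3=9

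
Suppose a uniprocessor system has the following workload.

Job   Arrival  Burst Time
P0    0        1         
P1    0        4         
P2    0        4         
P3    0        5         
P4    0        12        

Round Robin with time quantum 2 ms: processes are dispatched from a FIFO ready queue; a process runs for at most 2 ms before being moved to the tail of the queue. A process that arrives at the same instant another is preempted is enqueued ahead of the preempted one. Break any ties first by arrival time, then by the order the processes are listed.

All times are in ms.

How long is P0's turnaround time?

1

Gantt: | P0 0-1 | P1 1-3 | P2 3-5 | P3 5-7 | P4 7-9 | P1 9-11 | P2 11-13 | P3 13-15 | P4 15-17 | P3 17-18 | P4 18-26 |
Completion: P0=1  P1=11  P2=13  P3=18  P4=26
Turnaround (C−A): P0=1  P1=11  P2=13  P3=18  P4=26
Turnaround(P0) = completion − arrival = 1 − 0 = 1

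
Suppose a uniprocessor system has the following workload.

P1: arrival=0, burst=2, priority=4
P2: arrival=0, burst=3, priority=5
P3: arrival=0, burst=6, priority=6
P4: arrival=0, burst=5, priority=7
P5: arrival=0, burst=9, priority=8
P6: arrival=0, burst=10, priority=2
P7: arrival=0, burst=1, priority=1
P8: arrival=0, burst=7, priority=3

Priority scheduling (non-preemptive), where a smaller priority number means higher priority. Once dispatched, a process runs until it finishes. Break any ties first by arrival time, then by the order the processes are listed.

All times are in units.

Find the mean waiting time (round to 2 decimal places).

Schedule: | P7 0-1 | P6 1-11 | P8 11-18 | P1 18-20 | P2 20-23 | P3 23-29 | P4 29-34 | P5 34-43 |
Completion: P1=20  P2=23  P3=29  P4=34  P5=43  P6=11  P7=1  P8=18
Waiting times: P1=18, P2=20, P3=23, P4=29, P5=34, P6=1, P7=0, P8=11
Average waiting = (18+20+23+29+34+1+0+11) / 8 = 136/8 = 17.00

17.00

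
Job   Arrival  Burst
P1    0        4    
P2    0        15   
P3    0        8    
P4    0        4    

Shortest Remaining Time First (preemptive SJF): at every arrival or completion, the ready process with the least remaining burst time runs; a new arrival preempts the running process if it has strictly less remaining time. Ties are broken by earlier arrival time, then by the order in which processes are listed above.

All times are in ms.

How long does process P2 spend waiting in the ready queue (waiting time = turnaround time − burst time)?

16

Gantt: | P1 0-4 | P4 4-8 | P3 8-16 | P2 16-31 |
Completion: P1=4  P2=31  P3=16  P4=8
Turnaround (C−A): P1=4  P2=31  P3=16  P4=8
Waiting(P2) = turnaround − burst = 31 − 15 = 16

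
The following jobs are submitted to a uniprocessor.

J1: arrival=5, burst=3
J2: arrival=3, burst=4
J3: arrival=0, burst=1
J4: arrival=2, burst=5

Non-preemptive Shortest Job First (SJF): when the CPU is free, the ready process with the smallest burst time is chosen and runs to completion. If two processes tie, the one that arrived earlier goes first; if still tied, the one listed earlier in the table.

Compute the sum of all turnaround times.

Gantt: | J3 0-1 | idle 1-2 | J4 2-7 | J1 7-10 | J2 10-14 |
Completion: J1=10  J2=14  J3=1  J4=7
Turnaround (C−A): J1=5  J2=11  J3=1  J4=5
Turnaround = completion − arrival: J1=5, J2=11, J3=1, J4=5
Total turnaround = 5 + 11 + 1 + 5 = 22

22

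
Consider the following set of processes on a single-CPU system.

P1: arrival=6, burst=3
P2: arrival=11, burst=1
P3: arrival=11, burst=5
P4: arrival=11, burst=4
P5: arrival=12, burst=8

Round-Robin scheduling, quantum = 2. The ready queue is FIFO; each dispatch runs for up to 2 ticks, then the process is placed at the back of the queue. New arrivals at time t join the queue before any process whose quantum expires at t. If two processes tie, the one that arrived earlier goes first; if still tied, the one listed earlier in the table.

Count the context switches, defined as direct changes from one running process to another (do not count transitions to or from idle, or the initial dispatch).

Gantt: | idle 0-6 | P1 6-9 | idle 9-11 | P2 11-12 | P3 12-14 | P4 14-16 | P5 16-18 | P3 18-20 | P4 20-22 | P5 22-24 | P3 24-25 | P5 25-29 |
Completion: P1=9  P2=12  P3=25  P4=22  P5=29
Turnaround (C−A): P1=3  P2=1  P3=14  P4=11  P5=17

8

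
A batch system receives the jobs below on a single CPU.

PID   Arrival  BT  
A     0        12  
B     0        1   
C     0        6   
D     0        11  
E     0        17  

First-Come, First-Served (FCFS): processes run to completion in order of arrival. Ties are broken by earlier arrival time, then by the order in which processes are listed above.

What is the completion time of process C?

Timeline: | A 0-12 | B 12-13 | C 13-19 | D 19-30 | E 30-47 |
Completion: A=12  B=13  C=19  D=30  E=47

19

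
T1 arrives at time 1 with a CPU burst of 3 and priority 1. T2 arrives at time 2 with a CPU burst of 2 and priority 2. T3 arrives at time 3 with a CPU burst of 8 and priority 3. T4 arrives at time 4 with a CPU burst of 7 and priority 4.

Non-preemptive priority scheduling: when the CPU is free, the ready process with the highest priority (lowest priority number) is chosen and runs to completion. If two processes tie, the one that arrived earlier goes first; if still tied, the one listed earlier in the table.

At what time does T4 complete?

Schedule: | idle 0-1 | T1 1-4 | T2 4-6 | T3 6-14 | T4 14-21 |
Completion: T1=4  T2=6  T3=14  T4=21

21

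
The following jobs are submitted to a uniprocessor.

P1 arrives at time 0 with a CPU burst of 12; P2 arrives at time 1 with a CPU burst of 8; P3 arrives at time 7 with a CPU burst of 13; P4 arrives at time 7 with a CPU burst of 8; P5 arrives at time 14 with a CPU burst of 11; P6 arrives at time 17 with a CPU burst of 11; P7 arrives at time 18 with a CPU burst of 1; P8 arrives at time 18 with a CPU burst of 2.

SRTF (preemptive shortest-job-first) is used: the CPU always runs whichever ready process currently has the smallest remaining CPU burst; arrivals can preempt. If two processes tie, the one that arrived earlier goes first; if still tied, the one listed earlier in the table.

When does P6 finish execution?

53

Timeline: | P1 0-1 | P2 1-9 | P4 9-17 | P1 17-18 | P7 18-19 | P8 19-21 | P1 21-31 | P5 31-42 | P6 42-53 | P3 53-66 |
Completion: P1=31  P2=9  P3=66  P4=17  P5=42  P6=53  P7=19  P8=21
Turnaround (C−A): P1=31  P2=8  P3=59  P4=10  P5=28  P6=36  P7=1  P8=3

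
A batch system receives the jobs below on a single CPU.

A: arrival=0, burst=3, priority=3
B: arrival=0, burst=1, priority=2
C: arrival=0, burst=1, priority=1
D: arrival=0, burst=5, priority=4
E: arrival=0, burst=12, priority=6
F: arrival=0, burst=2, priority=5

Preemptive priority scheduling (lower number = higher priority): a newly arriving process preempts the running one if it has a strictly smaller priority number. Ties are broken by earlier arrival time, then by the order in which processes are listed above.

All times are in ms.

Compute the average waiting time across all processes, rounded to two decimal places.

5.00

Gantt: | C 0-1 | B 1-2 | A 2-5 | D 5-10 | F 10-12 | E 12-24 |
Completion: A=5  B=2  C=1  D=10  E=24  F=12
Turnaround (C−A): A=5  B=2  C=1  D=10  E=24  F=12
Waiting times: A=2, B=1, C=0, D=5, E=12, F=10
Average waiting = (2+1+0+5+12+10) / 6 = 30/6 = 5.00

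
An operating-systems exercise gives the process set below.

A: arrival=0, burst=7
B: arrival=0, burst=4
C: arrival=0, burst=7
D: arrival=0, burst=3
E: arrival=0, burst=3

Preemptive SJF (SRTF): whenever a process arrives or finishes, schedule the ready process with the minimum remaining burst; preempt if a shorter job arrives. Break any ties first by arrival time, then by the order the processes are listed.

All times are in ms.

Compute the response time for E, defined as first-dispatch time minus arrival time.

Schedule: | D 0-3 | E 3-6 | B 6-10 | A 10-17 | C 17-24 |
Completion: A=17  B=10  C=24  D=3  E=6
Turnaround (C−A): A=17  B=10  C=24  D=3  E=6
Response(E) = first start − arrival = 3 − 0 = 3

3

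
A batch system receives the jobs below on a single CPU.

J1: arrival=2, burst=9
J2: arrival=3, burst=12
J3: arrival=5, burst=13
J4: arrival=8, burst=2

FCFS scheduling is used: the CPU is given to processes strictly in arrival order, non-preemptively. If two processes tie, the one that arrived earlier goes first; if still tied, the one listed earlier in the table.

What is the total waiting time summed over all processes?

Timeline: | idle 0-2 | J1 2-11 | J2 11-23 | J3 23-36 | J4 36-38 |
Completion: J1=11  J2=23  J3=36  J4=38
Turnaround (C−A): J1=9  J2=20  J3=31  J4=30
Waiting = turnaround − burst: J1=0, J2=8, J3=18, J4=28
Total waiting = 0 + 8 + 18 + 28 = 54

54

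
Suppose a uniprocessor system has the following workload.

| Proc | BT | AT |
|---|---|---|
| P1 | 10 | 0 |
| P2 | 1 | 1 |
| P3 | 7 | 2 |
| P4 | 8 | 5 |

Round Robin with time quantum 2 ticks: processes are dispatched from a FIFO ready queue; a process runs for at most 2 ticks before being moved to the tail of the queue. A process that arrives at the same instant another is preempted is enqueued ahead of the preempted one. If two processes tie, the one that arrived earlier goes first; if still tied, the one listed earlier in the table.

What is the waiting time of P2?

Schedule: | P1 0-2 | P2 2-3 | P3 3-5 | P1 5-7 | P4 7-9 | P3 9-11 | P1 11-13 | P4 13-15 | P3 15-17 | P1 17-19 | P4 19-21 | P3 21-22 | P1 22-24 | P4 24-26 |
Completion: P1=24  P2=3  P3=22  P4=26
Waiting(P2) = turnaround − burst = 2 − 1 = 1

1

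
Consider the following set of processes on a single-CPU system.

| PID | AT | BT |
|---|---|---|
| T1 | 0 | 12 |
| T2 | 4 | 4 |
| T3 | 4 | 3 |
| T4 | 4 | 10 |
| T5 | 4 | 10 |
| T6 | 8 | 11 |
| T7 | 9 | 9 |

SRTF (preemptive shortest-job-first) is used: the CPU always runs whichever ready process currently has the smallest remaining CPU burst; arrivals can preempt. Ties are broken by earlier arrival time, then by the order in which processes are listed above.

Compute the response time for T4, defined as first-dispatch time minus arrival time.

Gantt: | T1 0-4 | T3 4-7 | T2 7-11 | T1 11-19 | T7 19-28 | T4 28-38 | T5 38-48 | T6 48-59 |
Completion: T1=19  T2=11  T3=7  T4=38  T5=48  T6=59  T7=28
Turnaround (C−A): T1=19  T2=7  T3=3  T4=34  T5=44  T6=51  T7=19
Response(T4) = first start − arrival = 28 − 4 = 24

24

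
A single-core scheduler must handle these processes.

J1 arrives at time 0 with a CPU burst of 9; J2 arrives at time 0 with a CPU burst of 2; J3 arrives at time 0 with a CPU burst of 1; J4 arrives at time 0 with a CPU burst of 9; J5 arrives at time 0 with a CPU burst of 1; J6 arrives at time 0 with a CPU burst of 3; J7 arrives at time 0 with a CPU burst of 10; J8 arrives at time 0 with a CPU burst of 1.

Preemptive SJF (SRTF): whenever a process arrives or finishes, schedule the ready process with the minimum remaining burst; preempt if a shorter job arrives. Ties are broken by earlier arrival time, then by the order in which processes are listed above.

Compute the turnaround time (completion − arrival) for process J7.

36

Schedule: | J3 0-1 | J5 1-2 | J8 2-3 | J2 3-5 | J6 5-8 | J1 8-17 | J4 17-26 | J7 26-36 |
Completion: J1=17  J2=5  J3=1  J4=26  J5=2  J6=8  J7=36  J8=3
Turnaround(J7) = completion − arrival = 36 − 0 = 36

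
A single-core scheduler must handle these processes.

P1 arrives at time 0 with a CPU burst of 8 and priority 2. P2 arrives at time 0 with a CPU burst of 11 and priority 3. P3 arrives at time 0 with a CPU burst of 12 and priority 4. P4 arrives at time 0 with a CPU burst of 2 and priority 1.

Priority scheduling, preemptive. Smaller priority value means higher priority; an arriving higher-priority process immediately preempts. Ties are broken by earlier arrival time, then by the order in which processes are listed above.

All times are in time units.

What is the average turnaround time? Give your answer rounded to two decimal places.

16.50

Schedule: | P4 0-2 | P1 2-10 | P2 10-21 | P3 21-33 |
Completion: P1=10  P2=21  P3=33  P4=2
Turnaround times: P1=10, P2=21, P3=33, P4=2
Average turnaround = (10+21+33+2) / 4 = 66/4 = 16.50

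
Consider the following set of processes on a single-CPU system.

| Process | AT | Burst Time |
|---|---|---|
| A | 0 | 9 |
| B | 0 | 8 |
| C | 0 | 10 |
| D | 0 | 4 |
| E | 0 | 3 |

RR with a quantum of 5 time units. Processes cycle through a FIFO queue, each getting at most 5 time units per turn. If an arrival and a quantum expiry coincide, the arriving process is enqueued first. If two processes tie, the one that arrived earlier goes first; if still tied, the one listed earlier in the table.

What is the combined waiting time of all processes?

Timeline: | A 0-5 | B 5-10 | C 10-15 | D 15-19 | E 19-22 | A 22-26 | B 26-29 | C 29-34 |
Completion: A=26  B=29  C=34  D=19  E=22
Waiting = turnaround − burst: A=17, B=21, C=24, D=15, E=19
Total waiting = 17 + 21 + 24 + 15 + 19 = 96

96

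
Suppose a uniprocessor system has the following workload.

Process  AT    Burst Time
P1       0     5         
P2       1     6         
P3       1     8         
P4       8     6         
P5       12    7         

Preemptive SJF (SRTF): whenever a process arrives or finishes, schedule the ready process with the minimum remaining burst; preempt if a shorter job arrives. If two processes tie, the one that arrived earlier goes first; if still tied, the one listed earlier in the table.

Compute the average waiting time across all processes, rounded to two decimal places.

Timeline: | P1 0-5 | P2 5-11 | P4 11-17 | P5 17-24 | P3 24-32 |
Completion: P1=5  P2=11  P3=32  P4=17  P5=24
Turnaround (C−A): P1=5  P2=10  P3=31  P4=9  P5=12
Waiting times: P1=0, P2=4, P3=23, P4=3, P5=5
Average waiting = (0+4+23+3+5) / 5 = 35/5 = 7.00

7.00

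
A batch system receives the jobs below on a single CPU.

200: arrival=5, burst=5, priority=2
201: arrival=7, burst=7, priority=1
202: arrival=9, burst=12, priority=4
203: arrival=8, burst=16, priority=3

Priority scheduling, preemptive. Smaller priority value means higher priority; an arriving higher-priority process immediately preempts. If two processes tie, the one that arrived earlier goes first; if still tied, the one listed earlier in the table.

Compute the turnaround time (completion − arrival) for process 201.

7

Gantt: | idle 0-5 | 200 5-7 | 201 7-14 | 200 14-17 | 203 17-33 | 202 33-45 |
Completion: 200=17  201=14  202=45  203=33
Turnaround (C−A): 200=12  201=7  202=36  203=25
Turnaround(201) = completion − arrival = 14 − 7 = 7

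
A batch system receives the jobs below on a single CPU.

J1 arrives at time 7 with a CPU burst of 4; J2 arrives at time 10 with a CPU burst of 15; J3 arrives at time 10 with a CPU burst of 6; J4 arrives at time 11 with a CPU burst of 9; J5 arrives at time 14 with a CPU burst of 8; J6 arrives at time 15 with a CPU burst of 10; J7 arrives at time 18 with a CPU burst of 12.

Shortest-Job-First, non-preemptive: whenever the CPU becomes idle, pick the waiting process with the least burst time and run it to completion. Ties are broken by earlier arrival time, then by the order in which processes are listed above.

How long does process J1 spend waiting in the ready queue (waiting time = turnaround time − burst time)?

0

Timeline: | idle 0-7 | J1 7-11 | J3 11-17 | J5 17-25 | J4 25-34 | J6 34-44 | J7 44-56 | J2 56-71 |
Completion: J1=11  J2=71  J3=17  J4=34  J5=25  J6=44  J7=56
Waiting(J1) = turnaround − burst = 4 − 4 = 0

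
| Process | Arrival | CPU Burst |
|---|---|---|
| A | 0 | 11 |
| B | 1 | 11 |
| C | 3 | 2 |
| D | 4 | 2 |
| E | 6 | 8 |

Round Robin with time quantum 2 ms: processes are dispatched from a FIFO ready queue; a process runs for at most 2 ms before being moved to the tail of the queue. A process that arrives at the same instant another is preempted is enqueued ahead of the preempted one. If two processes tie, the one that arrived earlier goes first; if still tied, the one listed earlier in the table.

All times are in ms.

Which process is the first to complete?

C

Timeline: | A 0-2 | B 2-4 | A 4-6 | C 6-8 | D 8-10 | B 10-12 | E 12-14 | A 14-16 | B 16-18 | E 18-20 | A 20-22 | B 22-24 | E 24-26 | A 26-28 | B 28-30 | E 30-32 | A 32-33 | B 33-34 |
Completion: A=33  B=34  C=8  D=10  E=32
Finish order: C → D → E → A → B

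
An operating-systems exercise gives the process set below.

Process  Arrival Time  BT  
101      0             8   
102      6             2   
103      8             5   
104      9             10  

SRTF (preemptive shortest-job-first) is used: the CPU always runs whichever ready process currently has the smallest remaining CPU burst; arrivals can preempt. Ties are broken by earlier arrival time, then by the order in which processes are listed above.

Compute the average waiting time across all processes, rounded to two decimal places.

2.50

Gantt: | 101 0-8 | 102 8-10 | 103 10-15 | 104 15-25 |
Completion: 101=8  102=10  103=15  104=25
Waiting times: 101=0, 102=2, 103=2, 104=6
Average waiting = (0+2+2+6) / 4 = 10/4 = 2.50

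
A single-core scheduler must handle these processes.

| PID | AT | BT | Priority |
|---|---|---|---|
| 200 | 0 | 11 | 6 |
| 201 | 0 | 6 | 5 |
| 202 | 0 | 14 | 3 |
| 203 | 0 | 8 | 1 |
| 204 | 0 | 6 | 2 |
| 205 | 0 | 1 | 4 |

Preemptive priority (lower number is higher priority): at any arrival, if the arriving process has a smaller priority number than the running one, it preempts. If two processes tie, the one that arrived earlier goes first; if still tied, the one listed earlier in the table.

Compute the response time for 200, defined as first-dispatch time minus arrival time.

Schedule: | 203 0-8 | 204 8-14 | 202 14-28 | 205 28-29 | 201 29-35 | 200 35-46 |
Completion: 200=46  201=35  202=28  203=8  204=14  205=29
Turnaround (C−A): 200=46  201=35  202=28  203=8  204=14  205=29
Response(200) = first start − arrival = 35 − 0 = 35

35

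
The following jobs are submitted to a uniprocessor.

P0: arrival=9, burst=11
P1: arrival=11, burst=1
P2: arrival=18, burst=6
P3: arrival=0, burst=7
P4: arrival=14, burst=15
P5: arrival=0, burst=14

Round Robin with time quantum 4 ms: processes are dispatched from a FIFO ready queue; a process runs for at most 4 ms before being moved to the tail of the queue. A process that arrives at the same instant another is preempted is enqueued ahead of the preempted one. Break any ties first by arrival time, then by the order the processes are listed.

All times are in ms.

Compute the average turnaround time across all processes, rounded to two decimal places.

Schedule: | P3 0-4 | P5 4-8 | P3 8-11 | P5 11-15 | P0 15-19 | P1 19-20 | P4 20-24 | P5 24-28 | P2 28-32 | P0 32-36 | P4 36-40 | P5 40-42 | P2 42-44 | P0 44-47 | P4 47-54 |
Completion: P0=47  P1=20  P2=44  P3=11  P4=54  P5=42
Turnaround (C−A): P0=38  P1=9  P2=26  P3=11  P4=40  P5=42
Turnaround times: P0=38, P1=9, P2=26, P3=11, P4=40, P5=42
Average turnaround = (38+9+26+11+40+42) / 6 = 166/6 = 27.67

27.67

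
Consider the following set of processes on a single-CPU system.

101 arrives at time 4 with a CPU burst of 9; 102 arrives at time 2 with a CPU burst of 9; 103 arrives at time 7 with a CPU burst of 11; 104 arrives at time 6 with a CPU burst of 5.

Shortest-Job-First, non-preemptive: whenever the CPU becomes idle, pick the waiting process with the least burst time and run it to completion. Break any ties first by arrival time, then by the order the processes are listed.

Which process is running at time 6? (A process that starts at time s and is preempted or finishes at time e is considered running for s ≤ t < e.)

Timeline: | idle 0-2 | 102 2-11 | 104 11-16 | 101 16-25 | 103 25-36 |
Completion: 101=25  102=11  103=36  104=16

102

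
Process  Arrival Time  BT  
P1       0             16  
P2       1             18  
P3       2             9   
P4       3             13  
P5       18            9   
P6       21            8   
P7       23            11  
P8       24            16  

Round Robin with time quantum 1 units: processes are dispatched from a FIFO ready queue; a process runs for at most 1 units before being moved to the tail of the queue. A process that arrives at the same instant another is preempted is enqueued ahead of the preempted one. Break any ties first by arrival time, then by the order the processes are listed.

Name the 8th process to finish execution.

Gantt: | P1 0-1 | P2 1-2 | P1 2-3 | P3 3-4 | P2 4-5 | P4 5-6 | P1 6-7 | P3 7-8 | P2 8-9 | P4 9-10 | P1 10-11 | P3 11-12 | P2 12-13 | P4 13-14 | P1 14-15 | P3 15-16 | P2 16-17 | P4 17-18 | P1 18-19 | P3 19-20 | P2 20-21 | P5 21-22 | P4 22-23 | P1 23-24 | P3 24-25 | P6 25-26 | P2 26-27 | P5 27-28 | P7 28-29 | P4 29-30 | P8 30-31 | P1 31-32 | P3 32-33 | P6 33-34 | P2 34-35 | P5 35-36 | P7 36-37 | P4 37-38 | P8 38-39 | P1 39-40 | P3 40-41 | P6 41-42 | P2 42-43 | P5 43-44 | P7 44-45 | P4 45-46 | P8 46-47 | P1 47-48 | P3 48-49 | P6 49-50 | P2 50-51 | P5 51-52 | P7 52-53 | P4 53-54 | P8 54-55 | P1 55-56 | P6 56-57 | P2 57-58 | P5 58-59 | P7 59-60 | P4 60-61 | P8 61-62 | P1 62-63 | P6 63-64 | P2 64-65 | P5 65-66 | P7 66-67 | P4 67-68 | P8 68-69 | P1 69-70 | P6 70-71 | P2 71-72 | P5 72-73 | P7 73-74 | P4 74-75 | P8 75-76 | P1 76-77 | P6 77-78 | P2 78-79 | P5 79-80 | P7 80-81 | P4 81-82 | P8 82-83 | P1 83-84 | P2 84-85 | P7 85-86 | P8 86-87 | P1 87-88 | P2 88-89 | P7 89-90 | P8 90-91 | P2 91-92 | P7 92-93 | P8 93-94 | P2 94-95 | P8 95-100 |
Completion: P1=88  P2=95  P3=49  P4=82  P5=80  P6=78  P7=93  P8=100
Finish order: P3 → P6 → P5 → P4 → P1 → P7 → P2 → P8

P8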